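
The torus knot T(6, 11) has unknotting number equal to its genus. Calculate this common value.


For a torus knot T(p,q), both the unknotting number and genus equal (p-1)(q-1)/2.
= (6-1)(11-1)/2
= 5*10/2
= 50/2 = 25

25


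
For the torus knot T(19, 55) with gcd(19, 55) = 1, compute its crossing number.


For a torus knot T(p, q) with gcd(p,q)=1,
the crossing number is min(p*(q-1), q*(p-1)).
p*(q-1) = 19*54 = 1026
q*(p-1) = 55*18 = 990
min(1026, 990) = 990

990


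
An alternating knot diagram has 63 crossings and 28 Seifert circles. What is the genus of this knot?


For alternating knots, g = (c - s + 1)/2.
= (63 - 28 + 1)/2
= 36/2 = 18

18


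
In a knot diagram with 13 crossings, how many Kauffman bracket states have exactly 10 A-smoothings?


We choose which 10 of 13 crossings get A-smoothings.
C(13, 10) = 13! / (10! * 3!)
= 286

286


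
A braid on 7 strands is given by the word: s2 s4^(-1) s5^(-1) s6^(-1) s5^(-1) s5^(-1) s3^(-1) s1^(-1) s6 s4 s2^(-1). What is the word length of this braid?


The word length counts the number of generators (including inverses).
Listing each generator: s2, s4^(-1), s5^(-1), s6^(-1), s5^(-1), s5^(-1), s3^(-1), s1^(-1), s6, s4, s2^(-1)
There are 11 generators in this braid word.

11


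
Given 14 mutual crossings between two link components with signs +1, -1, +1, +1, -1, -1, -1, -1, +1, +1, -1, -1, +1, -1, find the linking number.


Step 1: Count positive crossings: 6
Step 2: Count negative crossings: 8
Step 3: Sum of signs = 6 - 8 = -2
Step 4: Linking number = sum/2 = -2/2 = -1

-1


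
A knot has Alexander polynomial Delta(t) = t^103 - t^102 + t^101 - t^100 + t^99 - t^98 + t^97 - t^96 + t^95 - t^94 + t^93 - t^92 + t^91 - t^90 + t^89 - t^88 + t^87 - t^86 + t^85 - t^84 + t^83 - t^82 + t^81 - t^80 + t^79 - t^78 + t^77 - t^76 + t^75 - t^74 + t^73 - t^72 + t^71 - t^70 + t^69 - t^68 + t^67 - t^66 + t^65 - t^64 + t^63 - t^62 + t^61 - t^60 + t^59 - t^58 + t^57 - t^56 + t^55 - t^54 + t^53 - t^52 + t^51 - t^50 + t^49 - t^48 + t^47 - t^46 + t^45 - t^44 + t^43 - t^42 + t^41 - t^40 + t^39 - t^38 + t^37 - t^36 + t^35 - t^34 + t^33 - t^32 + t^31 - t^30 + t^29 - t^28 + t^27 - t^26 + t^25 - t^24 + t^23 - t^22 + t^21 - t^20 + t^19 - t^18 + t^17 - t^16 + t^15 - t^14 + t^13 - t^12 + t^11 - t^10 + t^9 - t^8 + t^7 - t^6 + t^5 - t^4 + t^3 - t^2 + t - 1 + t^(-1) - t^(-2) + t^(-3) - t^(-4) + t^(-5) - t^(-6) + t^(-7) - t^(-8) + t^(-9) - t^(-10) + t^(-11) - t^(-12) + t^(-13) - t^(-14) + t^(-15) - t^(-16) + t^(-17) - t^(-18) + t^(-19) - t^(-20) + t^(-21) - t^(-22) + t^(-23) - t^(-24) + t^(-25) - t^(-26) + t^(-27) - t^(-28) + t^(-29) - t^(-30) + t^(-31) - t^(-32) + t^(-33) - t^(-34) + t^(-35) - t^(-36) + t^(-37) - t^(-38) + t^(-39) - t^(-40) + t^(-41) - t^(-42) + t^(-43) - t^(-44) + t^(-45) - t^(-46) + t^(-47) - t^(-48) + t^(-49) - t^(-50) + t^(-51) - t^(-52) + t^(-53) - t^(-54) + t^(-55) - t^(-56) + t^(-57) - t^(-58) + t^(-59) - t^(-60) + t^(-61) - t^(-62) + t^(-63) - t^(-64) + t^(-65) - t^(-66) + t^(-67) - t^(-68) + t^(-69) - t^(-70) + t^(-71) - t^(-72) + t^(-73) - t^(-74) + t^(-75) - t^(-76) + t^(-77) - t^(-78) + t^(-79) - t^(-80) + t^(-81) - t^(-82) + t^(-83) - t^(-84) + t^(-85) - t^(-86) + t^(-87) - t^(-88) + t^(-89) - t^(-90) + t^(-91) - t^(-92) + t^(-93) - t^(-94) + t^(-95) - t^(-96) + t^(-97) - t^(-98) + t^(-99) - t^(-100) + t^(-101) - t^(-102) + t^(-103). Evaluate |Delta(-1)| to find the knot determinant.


Step 1: The polynomial has 207 terms with alternating signs, exponents from 103 down to -103.
Step 2: Substitute t = -1. The i-th term has coefficient (-1)^i and exponent (m-i),
  so its value is (-1)^i * (-1)^(m-i) = (-1)^m = -1 for every i.
Step 3: All 207 terms equal -1, so Delta(-1) = 207 * (-1) = -207
Step 4: |Delta(-1)| = 207

207


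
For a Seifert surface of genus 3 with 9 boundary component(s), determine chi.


chi = 2 - 2g - b
= 2 - 2*3 - 9
= 2 - 6 - 9 = -13

-13


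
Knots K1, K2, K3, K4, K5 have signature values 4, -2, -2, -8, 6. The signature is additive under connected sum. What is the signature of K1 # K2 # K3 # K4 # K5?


The signature is additive under connected sum.
signature(K1 # K2 # K3 # K4 # K5) = (4) + (-2) + (-2) + (-8) + (6)
= -2

-2


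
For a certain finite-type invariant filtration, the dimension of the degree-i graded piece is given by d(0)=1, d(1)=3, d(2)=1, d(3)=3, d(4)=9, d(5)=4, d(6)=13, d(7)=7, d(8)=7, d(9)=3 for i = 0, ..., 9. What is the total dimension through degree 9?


Total dimension = d(0) + d(1) + ... + d(9)
= 1 + 3 + 1 + 3 + 9 + 4 + 13 + 7 + 7 + 3
= 51

51


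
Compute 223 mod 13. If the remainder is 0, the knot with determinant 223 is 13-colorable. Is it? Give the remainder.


Step 1: A knot is p-colorable if and only if p divides its determinant.
Step 2: Compute 223 mod 13.
223 = 17 * 13 + 2
Step 3: 223 mod 13 = 2
Step 4: The knot is 13-colorable: no

2


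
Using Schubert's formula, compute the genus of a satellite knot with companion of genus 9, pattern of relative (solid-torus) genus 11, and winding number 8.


Schubert: g(satellite) = g_rel(pattern) + |winding| * g(companion),
where g_rel(pattern) is the genus of the pattern relative to the solid torus.
= 11 + 8 * 9
= 11 + 72 = 83

83


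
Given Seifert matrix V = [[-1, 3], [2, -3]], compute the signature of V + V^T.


Step 1: V + V^T = [[-2, 5], [5, -6]]
Step 2: trace = -8, det = -13
Step 3: Discriminant = (-8)^2 - 4*(-13) = 116
Step 4: Eigenvalues: 1.38516, -9.38516
Step 5: Signature = (# positive eigenvalues) - (# negative eigenvalues) = 0

0


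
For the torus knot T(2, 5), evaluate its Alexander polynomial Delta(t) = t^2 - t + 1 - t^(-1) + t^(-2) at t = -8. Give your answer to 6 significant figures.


Substituting t = -8 into Delta(t) = t^2 - t + 1 - t^(-1) + t^(-2):
Term values: (64) + (8) + (1) + (0.125) + (0.015625)
Sum = 73.140625
Rounded to 6 significant figures: 73.1406

73.1406


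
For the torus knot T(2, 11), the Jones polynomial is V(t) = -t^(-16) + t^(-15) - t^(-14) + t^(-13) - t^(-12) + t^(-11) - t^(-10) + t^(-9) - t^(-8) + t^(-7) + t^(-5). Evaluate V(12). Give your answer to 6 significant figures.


Substituting t = 12 into V(t) = -t^(-16) + t^(-15) - t^(-14) + t^(-13) - t^(-12) + t^(-11) - t^(-10) + t^(-9) - t^(-8) + t^(-7) + t^(-5):
  (-)t^(-16) = -5.40879e-18
  (+)t^(-15) = 6.49055e-17
  (-)t^(-14) = -7.78866e-16
  (+)t^(-13) = 9.34639e-15
  (-)t^(-12) = -1.12157e-13
  (+)t^(-11) = 1.34588e-12
  (-)t^(-10) = -1.61506e-11
  (+)t^(-9) = 1.93807e-10
  (-)t^(-8) = -2.32568e-09
  (+)t^(-7) = 2.79082e-08
  (+)t^(-5) = 4.01878e-06
Sum = (-5.40879e-18) + (6.49055e-17) + (-7.78866e-16) + (9.34639e-15) + (-1.12157e-13) + (1.34588e-12) + (-1.61506e-11) + (1.93807e-10) + (-2.32568e-09) + (2.79082e-08) + (4.01878e-06)
= 4.044537103e-06
Rounded to 6 significant figures: 4.04454e-06

4.04454e-06


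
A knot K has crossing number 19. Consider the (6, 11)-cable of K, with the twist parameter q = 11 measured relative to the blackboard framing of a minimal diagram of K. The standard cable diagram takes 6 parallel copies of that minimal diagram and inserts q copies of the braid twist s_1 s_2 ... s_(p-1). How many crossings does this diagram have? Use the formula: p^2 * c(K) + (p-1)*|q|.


Step 1: Each of the c(K) crossings of the companion diagram becomes p*p = p^2 crossings among the p parallel strands, and each of the |q| twists s_1 s_2 ... s_(p-1) adds (p-1) crossings.
  Crossings = p^2 * c(K) + (p-1)*|q|
Step 2: = 6^2 * 19 + (6-1)*11
Step 3: = 36*19 + 5*11
Step 4: = 684 + 55 = 739

739


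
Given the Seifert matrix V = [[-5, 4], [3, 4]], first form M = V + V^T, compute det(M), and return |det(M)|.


Step 1: Form V + V^T where V = [[-5, 4], [3, 4]]
  V^T = [[-5, 3], [4, 4]]
  V + V^T = [[-10, 7], [7, 8]]
Step 2: det(V + V^T) = (-10)*8 - 7*7
  = -80 - 49 = -129
Step 3: Knot determinant = |det(V + V^T)| = |-129| = 129

129


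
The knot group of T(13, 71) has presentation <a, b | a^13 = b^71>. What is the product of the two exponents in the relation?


The relation is a^13 = b^71.
Product of exponents = 13 * 71
= 923

923


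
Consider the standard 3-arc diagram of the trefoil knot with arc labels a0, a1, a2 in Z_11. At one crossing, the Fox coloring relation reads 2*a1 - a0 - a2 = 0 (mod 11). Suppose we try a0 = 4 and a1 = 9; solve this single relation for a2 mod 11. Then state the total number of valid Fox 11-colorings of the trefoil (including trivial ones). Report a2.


Step 1: Apply the given crossing relation 2*a1 - a0 - a2 = 0 (mod 11).
  a2 = 2*a1 - a0 mod 11
  a2 = 2*9 - 4 mod 11
  a2 = 18 - 4 mod 11
  a2 = 14 mod 11 = 3
Step 2: The trefoil has determinant 3.
  Number of Fox p-colorings (p prime) is p^2 if p = 3, else p.
  Since 11 does not divide 3, only trivial (constant) colorings exist.
  (So the trial a0 = 4, a1 = 9 with a0 != a1 does NOT extend to a valid coloring of the whole trefoil: the other two crossing relations require 3*(a1 - a0) = 0 (mod 11), which fails.)
  Total colorings = 11
Step 3: a2 = 3, total Fox 11-colorings = 11

3


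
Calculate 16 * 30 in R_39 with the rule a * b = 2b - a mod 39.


16 * 30 = 2*30 - 16 mod 39
= 60 - 16 mod 39
= 44 mod 39 = 5

5


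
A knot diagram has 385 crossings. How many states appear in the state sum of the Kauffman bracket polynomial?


Each crossing contributes 2 choices (A-smoothing or B-smoothing).
Total states = 2^385 = 78804012392788958424558080200287227610159478540930893335896586808491443542994421222828532509769831281613255980613632

78804012392788958424558080200287227610159478540930893335896586808491443542994421222828532509769831281613255980613632


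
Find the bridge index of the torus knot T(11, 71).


The bridge number of T(p,q) is min(p,q).
min(11, 71) = 11

11


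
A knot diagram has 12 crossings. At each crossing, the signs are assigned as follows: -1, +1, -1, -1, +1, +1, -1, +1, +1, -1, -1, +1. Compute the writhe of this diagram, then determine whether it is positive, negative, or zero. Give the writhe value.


Step 1: Count positive crossings (+1).
Positive crossings: 6
Step 2: Count negative crossings (-1).
Negative crossings: 6
Step 3: Writhe = (positive) - (negative)
w = 6 - 6 = 0
Step 4: |w| = 0, and w is zero

0


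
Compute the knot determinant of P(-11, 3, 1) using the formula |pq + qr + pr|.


Step 1: Compute pq + qr + pr.
pq = (-11)*3 = -33
qr = 3*1 = 3
pr = (-11)*1 = -11
pq + qr + pr = -33 + 3 + (-11) = -41
Step 2: Take absolute value.
det(P(-11,3,1)) = |-41| = 41

41


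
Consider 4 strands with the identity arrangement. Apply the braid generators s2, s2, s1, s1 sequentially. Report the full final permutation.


Starting with identity [1, 2, 3, 4].
Apply generators in sequence:
  After s2: [1, 3, 2, 4]
  After s2: [1, 2, 3, 4]
  After s1: [2, 1, 3, 4]
  After s1: [1, 2, 3, 4]
Final permutation: [1, 2, 3, 4]

[1, 2, 3, 4]


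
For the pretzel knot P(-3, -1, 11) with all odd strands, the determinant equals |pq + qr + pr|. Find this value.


Step 1: Compute pq + qr + pr.
pq = (-3)*(-1) = 3
qr = (-1)*11 = -11
pr = (-3)*11 = -33
pq + qr + pr = 3 + (-11) + (-33) = -41
Step 2: Take absolute value.
det(P(-3,-1,11)) = |-41| = 41

41


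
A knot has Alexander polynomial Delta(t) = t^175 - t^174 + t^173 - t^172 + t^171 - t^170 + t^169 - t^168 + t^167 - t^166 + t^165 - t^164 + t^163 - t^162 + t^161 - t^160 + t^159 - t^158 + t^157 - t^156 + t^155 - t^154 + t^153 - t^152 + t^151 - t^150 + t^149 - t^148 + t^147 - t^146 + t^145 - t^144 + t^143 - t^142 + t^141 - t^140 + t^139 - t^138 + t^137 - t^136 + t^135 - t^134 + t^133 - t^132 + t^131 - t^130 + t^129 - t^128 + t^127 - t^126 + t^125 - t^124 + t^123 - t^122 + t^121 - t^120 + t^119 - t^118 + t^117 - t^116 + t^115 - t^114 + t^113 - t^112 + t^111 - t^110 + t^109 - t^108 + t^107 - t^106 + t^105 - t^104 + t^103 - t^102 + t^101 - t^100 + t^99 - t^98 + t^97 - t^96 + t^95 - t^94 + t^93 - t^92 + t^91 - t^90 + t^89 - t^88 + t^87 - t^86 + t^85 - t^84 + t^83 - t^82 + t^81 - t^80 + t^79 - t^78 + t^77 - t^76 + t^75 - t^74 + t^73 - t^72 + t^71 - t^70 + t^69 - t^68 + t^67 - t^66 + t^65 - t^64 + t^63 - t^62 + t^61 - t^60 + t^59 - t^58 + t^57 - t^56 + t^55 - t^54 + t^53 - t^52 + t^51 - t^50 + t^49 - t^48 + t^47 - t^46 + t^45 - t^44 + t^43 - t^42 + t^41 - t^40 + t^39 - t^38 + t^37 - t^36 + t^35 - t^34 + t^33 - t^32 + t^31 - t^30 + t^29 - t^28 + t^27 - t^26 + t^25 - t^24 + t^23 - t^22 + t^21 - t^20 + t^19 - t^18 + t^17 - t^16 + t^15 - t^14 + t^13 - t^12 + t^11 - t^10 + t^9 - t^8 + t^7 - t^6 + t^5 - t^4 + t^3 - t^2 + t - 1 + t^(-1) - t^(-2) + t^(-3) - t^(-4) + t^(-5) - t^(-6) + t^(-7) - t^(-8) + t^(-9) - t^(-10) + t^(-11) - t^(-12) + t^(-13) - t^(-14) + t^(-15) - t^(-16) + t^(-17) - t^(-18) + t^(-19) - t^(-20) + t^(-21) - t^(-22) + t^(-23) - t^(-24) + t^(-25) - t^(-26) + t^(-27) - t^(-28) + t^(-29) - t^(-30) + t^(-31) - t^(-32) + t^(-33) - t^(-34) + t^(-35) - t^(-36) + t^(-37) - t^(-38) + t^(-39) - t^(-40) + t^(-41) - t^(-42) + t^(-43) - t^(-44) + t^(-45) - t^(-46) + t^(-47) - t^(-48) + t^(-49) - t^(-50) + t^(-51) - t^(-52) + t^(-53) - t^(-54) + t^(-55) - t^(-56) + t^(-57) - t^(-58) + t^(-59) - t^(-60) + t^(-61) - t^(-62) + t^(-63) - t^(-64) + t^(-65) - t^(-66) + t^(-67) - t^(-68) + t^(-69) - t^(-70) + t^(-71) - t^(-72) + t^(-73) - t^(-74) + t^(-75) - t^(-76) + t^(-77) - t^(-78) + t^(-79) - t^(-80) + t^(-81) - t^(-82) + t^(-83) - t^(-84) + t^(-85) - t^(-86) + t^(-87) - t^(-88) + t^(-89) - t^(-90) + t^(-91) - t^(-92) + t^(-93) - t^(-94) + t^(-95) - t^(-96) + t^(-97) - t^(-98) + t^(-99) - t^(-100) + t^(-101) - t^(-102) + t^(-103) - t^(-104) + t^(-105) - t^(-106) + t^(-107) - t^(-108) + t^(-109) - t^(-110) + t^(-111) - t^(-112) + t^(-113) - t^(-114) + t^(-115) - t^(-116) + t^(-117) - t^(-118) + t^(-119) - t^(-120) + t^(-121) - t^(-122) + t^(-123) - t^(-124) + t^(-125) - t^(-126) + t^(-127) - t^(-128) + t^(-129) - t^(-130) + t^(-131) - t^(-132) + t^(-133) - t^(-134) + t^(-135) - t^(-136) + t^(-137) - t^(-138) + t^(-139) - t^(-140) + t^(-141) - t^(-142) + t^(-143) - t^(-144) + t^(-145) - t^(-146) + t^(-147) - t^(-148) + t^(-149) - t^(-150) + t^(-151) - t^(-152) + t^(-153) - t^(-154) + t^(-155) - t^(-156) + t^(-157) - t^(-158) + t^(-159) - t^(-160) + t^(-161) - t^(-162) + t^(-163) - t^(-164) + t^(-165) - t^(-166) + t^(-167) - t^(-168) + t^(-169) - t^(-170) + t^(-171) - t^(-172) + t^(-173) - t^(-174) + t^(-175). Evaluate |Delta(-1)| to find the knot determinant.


Step 1: The polynomial has 351 terms with alternating signs, exponents from 175 down to -175.
Step 2: Substitute t = -1. The i-th term has coefficient (-1)^i and exponent (m-i),
  so its value is (-1)^i * (-1)^(m-i) = (-1)^m = -1 for every i.
Step 3: All 351 terms equal -1, so Delta(-1) = 351 * (-1) = -351
Step 4: |Delta(-1)| = 351

351


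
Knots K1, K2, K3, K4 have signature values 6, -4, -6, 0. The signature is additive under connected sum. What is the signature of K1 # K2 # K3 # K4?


The signature is additive under connected sum.
signature(K1 # K2 # K3 # K4) = (6) + (-4) + (-6) + (0)
= -4

-4


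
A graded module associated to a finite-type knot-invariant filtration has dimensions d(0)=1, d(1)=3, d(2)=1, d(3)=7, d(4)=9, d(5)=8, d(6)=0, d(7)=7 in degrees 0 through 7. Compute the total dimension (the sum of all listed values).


Total dimension = d(0) + d(1) + ... + d(7)
= 1 + 3 + 1 + 7 + 9 + 8 + 0 + 7
= 36

36


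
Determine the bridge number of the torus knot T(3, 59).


The bridge number of T(p,q) is min(p,q).
min(3, 59) = 3

3


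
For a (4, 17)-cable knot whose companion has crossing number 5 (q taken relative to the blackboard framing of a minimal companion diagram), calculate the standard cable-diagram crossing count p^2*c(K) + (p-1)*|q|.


Step 1: Each of the c(K) crossings of the companion diagram becomes p*p = p^2 crossings among the p parallel strands, and each of the |q| twists s_1 s_2 ... s_(p-1) adds (p-1) crossings.
  Crossings = p^2 * c(K) + (p-1)*|q|
Step 2: = 4^2 * 5 + (4-1)*17
Step 3: = 16*5 + 3*17
Step 4: = 80 + 51 = 131

131


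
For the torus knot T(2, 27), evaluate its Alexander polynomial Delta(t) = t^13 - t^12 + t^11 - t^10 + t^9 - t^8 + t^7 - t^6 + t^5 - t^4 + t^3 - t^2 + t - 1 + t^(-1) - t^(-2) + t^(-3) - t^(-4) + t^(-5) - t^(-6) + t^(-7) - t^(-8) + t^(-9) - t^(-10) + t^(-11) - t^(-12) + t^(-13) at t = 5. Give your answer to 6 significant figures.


Substituting t = 5 into Delta(t) = t^13 - t^12 + t^11 - t^10 + t^9 - t^8 + t^7 - t^6 + t^5 - t^4 + t^3 - t^2 + t - 1 + t^(-1) - t^(-2) + t^(-3) - t^(-4) + t^(-5) - t^(-6) + t^(-7) - t^(-8) + t^(-9) - t^(-10) + t^(-11) - t^(-12) + t^(-13):
Term values: (1220703125) + (-244140625) + (48828125) + (-9765625) + (1953125) + (-390625) + (78125) + (-15625) + (3125) + (-625) + (125) + (-25) + (5) + (-1) + (0.2) + (-0.04) + (0.008) + (-0.0016) + (0.00032) + (-6.4e-05) + (1.28e-05) + (-2.56e-06) + (5.12e-07) + (-1.024e-07) + (2.048e-08) + (-4.096e-09) + (8.192e-10)
Sum = 1017252604
Rounded to 6 significant figures: 1.01725e+09

1.01725e+09


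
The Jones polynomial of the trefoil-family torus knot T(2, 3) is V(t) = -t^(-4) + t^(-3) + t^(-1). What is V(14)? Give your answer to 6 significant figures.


Substituting t = 14 into V(t) = -t^(-4) + t^(-3) + t^(-1):
  (-)t^(-4) = -2.60308e-05
  (+)t^(-3) = 0.000364431
  (+)t^(-1) = 0.0714286
Sum = (-2.60308e-05) + (0.000364431) + (0.0714286)
= 0.07176697209
Rounded to 6 significant figures: 0.071767

0.071767


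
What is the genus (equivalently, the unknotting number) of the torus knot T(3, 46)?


For a torus knot T(p,q), both the unknotting number and genus equal (p-1)(q-1)/2.
= (3-1)(46-1)/2
= 2*45/2
= 90/2 = 45

45


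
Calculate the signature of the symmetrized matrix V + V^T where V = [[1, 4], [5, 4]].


Step 1: V + V^T = [[2, 9], [9, 8]]
Step 2: trace = 10, det = -65
Step 3: Discriminant = 10^2 - 4*(-65) = 360
Step 4: Eigenvalues: 14.4868, -4.48683
Step 5: Signature = (# positive eigenvalues) - (# negative eigenvalues) = 0

0


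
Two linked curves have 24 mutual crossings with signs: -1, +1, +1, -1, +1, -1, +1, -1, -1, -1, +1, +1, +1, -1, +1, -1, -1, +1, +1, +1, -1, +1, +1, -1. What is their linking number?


Step 1: Count positive crossings: 13
Step 2: Count negative crossings: 11
Step 3: Sum of signs = 13 - 11 = 2
Step 4: Linking number = sum/2 = 2/2 = 1

1


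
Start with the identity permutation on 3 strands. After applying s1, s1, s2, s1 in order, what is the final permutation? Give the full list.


Starting with identity [1, 2, 3].
Apply generators in sequence:
  After s1: [2, 1, 3]
  After s1: [1, 2, 3]
  After s2: [1, 3, 2]
  After s1: [3, 1, 2]
Final permutation: [3, 1, 2]

[3, 1, 2]


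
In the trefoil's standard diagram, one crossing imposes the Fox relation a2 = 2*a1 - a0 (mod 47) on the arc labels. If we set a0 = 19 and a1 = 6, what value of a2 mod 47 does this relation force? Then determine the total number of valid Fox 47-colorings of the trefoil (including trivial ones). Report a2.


Step 1: Apply the given crossing relation 2*a1 - a0 - a2 = 0 (mod 47).
  a2 = 2*a1 - a0 mod 47
  a2 = 2*6 - 19 mod 47
  a2 = 12 - 19 mod 47
  a2 = -7 mod 47 = 40
Step 2: The trefoil has determinant 3.
  Number of Fox p-colorings (p prime) is p^2 if p = 3, else p.
  Since 47 does not divide 3, only trivial (constant) colorings exist.
  (So the trial a0 = 19, a1 = 6 with a0 != a1 does NOT extend to a valid coloring of the whole trefoil: the other two crossing relations require 3*(a1 - a0) = 0 (mod 47), which fails.)
  Total colorings = 47
Step 3: a2 = 40, total Fox 47-colorings = 47

40


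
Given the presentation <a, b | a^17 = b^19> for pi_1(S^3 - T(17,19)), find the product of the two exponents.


The relation is a^17 = b^19.
Product of exponents = 17 * 19
= 323

323


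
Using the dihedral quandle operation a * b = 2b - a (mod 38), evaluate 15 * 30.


15 * 30 = 2*30 - 15 mod 38
= 60 - 15 mod 38
= 45 mod 38 = 7

7


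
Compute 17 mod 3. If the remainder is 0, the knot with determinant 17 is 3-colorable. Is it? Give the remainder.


Step 1: A knot is p-colorable if and only if p divides its determinant.
Step 2: Compute 17 mod 3.
17 = 5 * 3 + 2
Step 3: 17 mod 3 = 2
Step 4: The knot is 3-colorable: no

2


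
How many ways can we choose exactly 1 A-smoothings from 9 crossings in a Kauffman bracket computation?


We choose which 1 of 9 crossings get A-smoothings.
C(9, 1) = 9! / (1! * 8!)
= 9

9


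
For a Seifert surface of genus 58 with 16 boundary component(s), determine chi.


chi = 2 - 2g - b
= 2 - 2*58 - 16
= 2 - 116 - 16 = -130

-130


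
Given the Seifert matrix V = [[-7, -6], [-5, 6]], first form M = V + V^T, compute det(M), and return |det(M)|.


Step 1: Form V + V^T where V = [[-7, -6], [-5, 6]]
  V^T = [[-7, -5], [-6, 6]]
  V + V^T = [[-14, -11], [-11, 12]]
Step 2: det(V + V^T) = (-14)*12 - (-11)*(-11)
  = -168 - 121 = -289
Step 3: Knot determinant = |det(V + V^T)| = |-289| = 289

289


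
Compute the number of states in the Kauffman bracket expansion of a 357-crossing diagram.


Each crossing contributes 2 choices (A-smoothing or B-smoothing).
Total states = 2^357 = 293567822846729153486185074598667128421960318613539983838411371441526128139326055432962374798096087878991872

293567822846729153486185074598667128421960318613539983838411371441526128139326055432962374798096087878991872


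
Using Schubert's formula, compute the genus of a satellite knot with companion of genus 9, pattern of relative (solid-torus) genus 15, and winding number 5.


Schubert: g(satellite) = g_rel(pattern) + |winding| * g(companion),
where g_rel(pattern) is the genus of the pattern relative to the solid torus.
= 15 + 5 * 9
= 15 + 45 = 60

60


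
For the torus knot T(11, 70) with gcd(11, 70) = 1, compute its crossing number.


For a torus knot T(p, q) with gcd(p,q)=1,
the crossing number is min(p*(q-1), q*(p-1)).
p*(q-1) = 11*69 = 759
q*(p-1) = 70*10 = 700
min(759, 700) = 700

700


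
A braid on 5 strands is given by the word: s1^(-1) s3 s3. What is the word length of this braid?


The word length counts the number of generators (including inverses).
Listing each generator: s1^(-1), s3, s3
There are 3 generators in this braid word.

3


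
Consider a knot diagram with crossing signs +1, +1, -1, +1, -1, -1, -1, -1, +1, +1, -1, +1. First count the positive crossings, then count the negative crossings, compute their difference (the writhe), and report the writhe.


Step 1: Count positive crossings (+1).
Positive crossings: 6
Step 2: Count negative crossings (-1).
Negative crossings: 6
Step 3: Writhe = (positive) - (negative)
w = 6 - 6 = 0
Step 4: |w| = 0, and w is zero

0


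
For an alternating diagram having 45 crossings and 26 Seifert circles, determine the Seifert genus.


For alternating knots, g = (c - s + 1)/2.
= (45 - 26 + 1)/2
= 20/2 = 10

10


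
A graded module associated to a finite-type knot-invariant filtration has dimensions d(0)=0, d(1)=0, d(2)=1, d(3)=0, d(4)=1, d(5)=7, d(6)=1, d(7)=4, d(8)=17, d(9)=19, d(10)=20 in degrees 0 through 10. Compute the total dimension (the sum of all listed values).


Total dimension = d(0) + d(1) + ... + d(10)
= 0 + 0 + 1 + 0 + 1 + 7 + 1 + 4 + 17 + 19 + 20
= 70

70


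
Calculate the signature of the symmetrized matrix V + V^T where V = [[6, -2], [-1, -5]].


Step 1: V + V^T = [[12, -3], [-3, -10]]
Step 2: trace = 2, det = -129
Step 3: Discriminant = 2^2 - 4*(-129) = 520
Step 4: Eigenvalues: 12.4018, -10.4018
Step 5: Signature = (# positive eigenvalues) - (# negative eigenvalues) = 0

0


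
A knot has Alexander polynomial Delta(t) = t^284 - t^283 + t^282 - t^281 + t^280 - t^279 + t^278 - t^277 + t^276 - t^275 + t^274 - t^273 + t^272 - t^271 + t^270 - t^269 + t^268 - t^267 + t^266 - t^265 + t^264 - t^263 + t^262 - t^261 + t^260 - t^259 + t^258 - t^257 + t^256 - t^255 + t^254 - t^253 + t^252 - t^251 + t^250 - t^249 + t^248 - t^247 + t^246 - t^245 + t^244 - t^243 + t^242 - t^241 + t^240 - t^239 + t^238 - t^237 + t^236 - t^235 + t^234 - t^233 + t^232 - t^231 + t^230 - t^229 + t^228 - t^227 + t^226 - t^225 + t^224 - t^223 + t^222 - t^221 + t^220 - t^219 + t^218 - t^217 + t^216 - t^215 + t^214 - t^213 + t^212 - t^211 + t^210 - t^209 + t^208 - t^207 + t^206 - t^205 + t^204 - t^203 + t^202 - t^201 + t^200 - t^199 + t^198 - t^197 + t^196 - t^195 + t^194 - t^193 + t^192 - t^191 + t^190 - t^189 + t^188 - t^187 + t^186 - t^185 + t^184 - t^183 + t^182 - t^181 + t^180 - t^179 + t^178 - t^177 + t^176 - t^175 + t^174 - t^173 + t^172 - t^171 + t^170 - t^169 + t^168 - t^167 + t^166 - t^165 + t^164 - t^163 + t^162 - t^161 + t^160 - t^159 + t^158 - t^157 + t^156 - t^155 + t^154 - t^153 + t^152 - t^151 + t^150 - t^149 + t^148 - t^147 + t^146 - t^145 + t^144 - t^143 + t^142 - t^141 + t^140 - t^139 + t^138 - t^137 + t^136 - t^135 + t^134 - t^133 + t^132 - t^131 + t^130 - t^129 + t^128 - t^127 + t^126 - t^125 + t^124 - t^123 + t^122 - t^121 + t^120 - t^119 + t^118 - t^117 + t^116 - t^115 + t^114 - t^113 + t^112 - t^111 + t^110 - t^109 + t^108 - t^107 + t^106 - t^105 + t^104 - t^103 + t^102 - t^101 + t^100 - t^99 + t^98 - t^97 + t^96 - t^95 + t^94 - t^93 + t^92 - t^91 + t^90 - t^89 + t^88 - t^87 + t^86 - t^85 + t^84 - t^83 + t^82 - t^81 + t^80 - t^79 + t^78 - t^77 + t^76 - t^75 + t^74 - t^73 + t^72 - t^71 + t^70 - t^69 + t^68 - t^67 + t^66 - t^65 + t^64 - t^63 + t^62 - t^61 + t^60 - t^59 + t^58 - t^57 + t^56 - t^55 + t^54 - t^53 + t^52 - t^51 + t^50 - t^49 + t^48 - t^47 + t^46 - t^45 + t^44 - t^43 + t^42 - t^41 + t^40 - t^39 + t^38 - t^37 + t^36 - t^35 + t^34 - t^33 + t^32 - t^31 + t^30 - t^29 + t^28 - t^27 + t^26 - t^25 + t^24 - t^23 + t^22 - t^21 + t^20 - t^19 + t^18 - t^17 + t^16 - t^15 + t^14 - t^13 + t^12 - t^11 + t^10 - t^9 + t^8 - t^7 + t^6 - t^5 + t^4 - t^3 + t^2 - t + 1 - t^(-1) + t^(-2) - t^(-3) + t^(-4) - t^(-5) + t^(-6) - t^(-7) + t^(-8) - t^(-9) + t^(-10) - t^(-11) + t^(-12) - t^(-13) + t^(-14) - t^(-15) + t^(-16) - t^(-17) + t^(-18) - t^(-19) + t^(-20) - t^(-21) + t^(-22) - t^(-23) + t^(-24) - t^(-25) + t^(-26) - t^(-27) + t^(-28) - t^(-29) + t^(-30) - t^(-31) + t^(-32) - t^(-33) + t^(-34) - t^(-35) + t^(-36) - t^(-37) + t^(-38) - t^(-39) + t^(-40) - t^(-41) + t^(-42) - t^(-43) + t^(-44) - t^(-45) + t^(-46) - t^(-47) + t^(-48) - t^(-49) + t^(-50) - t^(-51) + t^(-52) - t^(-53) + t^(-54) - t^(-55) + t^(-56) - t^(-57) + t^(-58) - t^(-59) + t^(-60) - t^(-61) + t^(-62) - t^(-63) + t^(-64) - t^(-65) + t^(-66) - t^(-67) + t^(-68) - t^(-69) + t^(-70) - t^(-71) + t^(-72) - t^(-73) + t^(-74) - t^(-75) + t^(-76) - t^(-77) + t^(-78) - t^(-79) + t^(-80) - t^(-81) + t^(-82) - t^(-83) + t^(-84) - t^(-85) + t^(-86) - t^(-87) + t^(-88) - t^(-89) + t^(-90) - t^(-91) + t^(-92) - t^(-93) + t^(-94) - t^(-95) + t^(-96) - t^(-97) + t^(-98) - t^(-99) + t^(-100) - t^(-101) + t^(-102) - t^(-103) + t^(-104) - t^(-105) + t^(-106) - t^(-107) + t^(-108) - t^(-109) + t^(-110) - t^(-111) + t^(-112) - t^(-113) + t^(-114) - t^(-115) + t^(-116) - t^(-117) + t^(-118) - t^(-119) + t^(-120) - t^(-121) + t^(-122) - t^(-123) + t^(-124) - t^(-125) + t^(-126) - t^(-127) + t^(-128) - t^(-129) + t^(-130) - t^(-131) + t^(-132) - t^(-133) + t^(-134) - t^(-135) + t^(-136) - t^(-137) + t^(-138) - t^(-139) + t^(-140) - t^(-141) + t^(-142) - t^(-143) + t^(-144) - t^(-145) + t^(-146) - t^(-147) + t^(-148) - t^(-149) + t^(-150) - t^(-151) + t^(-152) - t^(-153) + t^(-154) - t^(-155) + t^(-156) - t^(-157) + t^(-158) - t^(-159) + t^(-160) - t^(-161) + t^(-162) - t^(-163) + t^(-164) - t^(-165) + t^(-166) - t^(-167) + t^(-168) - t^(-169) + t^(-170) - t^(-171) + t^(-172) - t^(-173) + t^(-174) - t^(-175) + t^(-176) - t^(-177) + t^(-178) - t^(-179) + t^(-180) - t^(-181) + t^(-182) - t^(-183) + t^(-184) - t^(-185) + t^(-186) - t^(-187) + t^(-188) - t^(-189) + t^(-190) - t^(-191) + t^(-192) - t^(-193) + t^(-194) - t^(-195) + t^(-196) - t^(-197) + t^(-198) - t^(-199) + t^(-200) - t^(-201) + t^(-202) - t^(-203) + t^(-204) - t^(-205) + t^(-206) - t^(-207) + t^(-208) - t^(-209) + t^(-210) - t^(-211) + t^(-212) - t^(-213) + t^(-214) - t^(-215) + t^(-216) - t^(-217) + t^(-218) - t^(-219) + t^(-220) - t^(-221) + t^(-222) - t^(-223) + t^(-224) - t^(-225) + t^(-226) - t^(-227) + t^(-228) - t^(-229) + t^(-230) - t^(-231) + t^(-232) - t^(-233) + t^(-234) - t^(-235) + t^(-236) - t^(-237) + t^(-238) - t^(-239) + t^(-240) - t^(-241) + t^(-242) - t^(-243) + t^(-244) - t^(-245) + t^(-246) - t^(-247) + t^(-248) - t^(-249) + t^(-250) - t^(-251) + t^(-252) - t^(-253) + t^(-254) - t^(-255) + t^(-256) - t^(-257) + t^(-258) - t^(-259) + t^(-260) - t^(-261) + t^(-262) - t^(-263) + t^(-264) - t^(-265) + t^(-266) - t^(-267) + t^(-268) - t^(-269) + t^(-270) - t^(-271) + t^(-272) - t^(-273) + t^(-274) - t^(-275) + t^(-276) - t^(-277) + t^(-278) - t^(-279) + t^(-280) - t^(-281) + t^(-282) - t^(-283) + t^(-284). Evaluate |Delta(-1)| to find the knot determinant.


Step 1: The polynomial has 569 terms with alternating signs, exponents from 284 down to -284.
Step 2: Substitute t = -1. The i-th term has coefficient (-1)^i and exponent (m-i),
  so its value is (-1)^i * (-1)^(m-i) = (-1)^m = 1 for every i.
Step 3: All 569 terms equal 1, so Delta(-1) = 569 * (1) = 569
Step 4: |Delta(-1)| = 569

569


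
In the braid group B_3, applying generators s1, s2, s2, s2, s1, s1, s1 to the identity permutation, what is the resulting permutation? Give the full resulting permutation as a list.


Starting with identity [1, 2, 3].
Apply generators in sequence:
  After s1: [2, 1, 3]
  After s2: [2, 3, 1]
  After s2: [2, 1, 3]
  After s2: [2, 3, 1]
  After s1: [3, 2, 1]
  After s1: [2, 3, 1]
  After s1: [3, 2, 1]
Final permutation: [3, 2, 1]

[3, 2, 1]


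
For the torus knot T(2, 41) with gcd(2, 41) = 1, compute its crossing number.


For a torus knot T(p, q) with gcd(p,q)=1,
the crossing number is min(p*(q-1), q*(p-1)).
p*(q-1) = 2*40 = 80
q*(p-1) = 41*1 = 41
min(80, 41) = 41

41


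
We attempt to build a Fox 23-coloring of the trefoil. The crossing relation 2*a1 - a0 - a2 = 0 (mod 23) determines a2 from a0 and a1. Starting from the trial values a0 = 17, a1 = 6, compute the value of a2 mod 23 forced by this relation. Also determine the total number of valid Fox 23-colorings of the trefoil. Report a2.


Step 1: Apply the given crossing relation 2*a1 - a0 - a2 = 0 (mod 23).
  a2 = 2*a1 - a0 mod 23
  a2 = 2*6 - 17 mod 23
  a2 = 12 - 17 mod 23
  a2 = -5 mod 23 = 18
Step 2: The trefoil has determinant 3.
  Number of Fox p-colorings (p prime) is p^2 if p = 3, else p.
  Since 23 does not divide 3, only trivial (constant) colorings exist.
  (So the trial a0 = 17, a1 = 6 with a0 != a1 does NOT extend to a valid coloring of the whole trefoil: the other two crossing relations require 3*(a1 - a0) = 0 (mod 23), which fails.)
  Total colorings = 23
Step 3: a2 = 18, total Fox 23-colorings = 23

18


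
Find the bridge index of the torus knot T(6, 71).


The bridge number of T(p,q) is min(p,q).
min(6, 71) = 6

6


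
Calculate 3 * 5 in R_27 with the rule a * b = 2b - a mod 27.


3 * 5 = 2*5 - 3 mod 27
= 10 - 3 mod 27
= 7 mod 27 = 7

7


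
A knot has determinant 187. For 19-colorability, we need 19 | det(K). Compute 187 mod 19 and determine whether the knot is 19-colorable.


Step 1: A knot is p-colorable if and only if p divides its determinant.
Step 2: Compute 187 mod 19.
187 = 9 * 19 + 16
Step 3: 187 mod 19 = 16
Step 4: The knot is 19-colorable: no

16


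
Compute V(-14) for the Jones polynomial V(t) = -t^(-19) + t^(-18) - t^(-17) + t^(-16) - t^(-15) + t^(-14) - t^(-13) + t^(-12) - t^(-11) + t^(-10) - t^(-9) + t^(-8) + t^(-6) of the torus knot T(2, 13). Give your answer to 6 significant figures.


Substituting t = -14 into V(t) = -t^(-19) + t^(-18) - t^(-17) + t^(-16) - t^(-15) + t^(-14) - t^(-13) + t^(-12) - t^(-11) + t^(-10) - t^(-9) + t^(-8) + t^(-6):
  (-)t^(-19) = 1.67327e-22
  (+)t^(-18) = 2.34258e-21
  (-)t^(-17) = 3.27962e-20
  (+)t^(-16) = 4.59147e-19
  (-)t^(-15) = 6.42805e-18
  (+)t^(-14) = 8.99927e-17
  (-)t^(-13) = 1.2599e-15
  (+)t^(-12) = 1.76386e-14
  (-)t^(-11) = 2.4694e-13
  (+)t^(-10) = 3.45716e-12
  (-)t^(-9) = 4.84003e-11
  (+)t^(-8) = 6.77604e-10
  (+)t^(-6) = 1.3281e-07
Sum = (1.67327e-22) + (2.34258e-21) + (3.27962e-20) + (4.59147e-19) + (6.42805e-18) + (8.99927e-17) + (1.2599e-15) + (1.76386e-14) + (2.4694e-13) + (3.45716e-12) + (4.84003e-11) + (6.77604e-10) + (1.3281e-07)
= 1.335400356e-07
Rounded to 6 significant figures: 1.3354e-07

1.3354e-07


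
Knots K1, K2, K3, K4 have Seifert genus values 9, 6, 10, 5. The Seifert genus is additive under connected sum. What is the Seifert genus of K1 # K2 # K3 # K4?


The Seifert genus is additive under connected sum.
Seifert genus(K1 # K2 # K3 # K4) = (9) + (6) + (10) + (5)
= 30

30


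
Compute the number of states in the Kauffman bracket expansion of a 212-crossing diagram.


Each crossing contributes 2 choices (A-smoothing or B-smoothing).
Total states = 2^212 = 6582018229284824168619876730229402019930943462534319453394436096

6582018229284824168619876730229402019930943462534319453394436096


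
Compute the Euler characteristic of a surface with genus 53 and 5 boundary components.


chi = 2 - 2g - b
= 2 - 2*53 - 5
= 2 - 106 - 5 = -109

-109


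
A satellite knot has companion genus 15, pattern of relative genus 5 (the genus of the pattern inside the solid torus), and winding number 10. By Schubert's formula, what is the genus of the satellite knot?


Schubert: g(satellite) = g_rel(pattern) + |winding| * g(companion),
where g_rel(pattern) is the genus of the pattern relative to the solid torus.
= 5 + 10 * 15
= 5 + 150 = 155

155


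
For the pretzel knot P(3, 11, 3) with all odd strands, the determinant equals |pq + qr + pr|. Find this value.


Step 1: Compute pq + qr + pr.
pq = 3*11 = 33
qr = 11*3 = 33
pr = 3*3 = 9
pq + qr + pr = 33 + 33 + 9 = 75
Step 2: Take absolute value.
det(P(3,11,3)) = |75| = 75

75


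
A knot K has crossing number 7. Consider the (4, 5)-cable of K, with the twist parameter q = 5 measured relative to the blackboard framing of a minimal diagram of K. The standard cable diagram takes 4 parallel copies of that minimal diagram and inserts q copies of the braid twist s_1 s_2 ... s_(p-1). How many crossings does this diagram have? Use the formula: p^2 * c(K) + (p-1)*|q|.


Step 1: Each of the c(K) crossings of the companion diagram becomes p*p = p^2 crossings among the p parallel strands, and each of the |q| twists s_1 s_2 ... s_(p-1) adds (p-1) crossings.
  Crossings = p^2 * c(K) + (p-1)*|q|
Step 2: = 4^2 * 7 + (4-1)*5
Step 3: = 16*7 + 3*5
Step 4: = 112 + 15 = 127

127


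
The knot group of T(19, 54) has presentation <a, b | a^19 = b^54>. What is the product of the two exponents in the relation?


The relation is a^19 = b^54.
Product of exponents = 19 * 54
= 1026

1026


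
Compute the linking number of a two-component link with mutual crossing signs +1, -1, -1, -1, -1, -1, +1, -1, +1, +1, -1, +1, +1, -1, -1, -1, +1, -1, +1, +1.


Step 1: Count positive crossings: 9
Step 2: Count negative crossings: 11
Step 3: Sum of signs = 9 - 11 = -2
Step 4: Linking number = sum/2 = -2/2 = -1

-1


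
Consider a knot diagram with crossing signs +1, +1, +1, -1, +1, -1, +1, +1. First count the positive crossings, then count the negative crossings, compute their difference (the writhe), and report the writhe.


Step 1: Count positive crossings (+1).
Positive crossings: 6
Step 2: Count negative crossings (-1).
Negative crossings: 2
Step 3: Writhe = (positive) - (negative)
w = 6 - 2 = 4
Step 4: |w| = 4, and w is positive

4


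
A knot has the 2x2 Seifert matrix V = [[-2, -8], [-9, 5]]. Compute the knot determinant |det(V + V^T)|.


Step 1: Form V + V^T where V = [[-2, -8], [-9, 5]]
  V^T = [[-2, -9], [-8, 5]]
  V + V^T = [[-4, -17], [-17, 10]]
Step 2: det(V + V^T) = (-4)*10 - (-17)*(-17)
  = -40 - 289 = -329
Step 3: Knot determinant = |det(V + V^T)| = |-329| = 329

329


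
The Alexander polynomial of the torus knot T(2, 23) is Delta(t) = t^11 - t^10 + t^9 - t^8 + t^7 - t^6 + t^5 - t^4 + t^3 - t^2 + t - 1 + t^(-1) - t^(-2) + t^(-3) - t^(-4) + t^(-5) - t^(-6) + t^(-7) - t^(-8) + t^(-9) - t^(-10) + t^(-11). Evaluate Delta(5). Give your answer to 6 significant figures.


Substituting t = 5 into Delta(t) = t^11 - t^10 + t^9 - t^8 + t^7 - t^6 + t^5 - t^4 + t^3 - t^2 + t - 1 + t^(-1) - t^(-2) + t^(-3) - t^(-4) + t^(-5) - t^(-6) + t^(-7) - t^(-8) + t^(-9) - t^(-10) + t^(-11):
Term values: (48828125) + (-9765625) + (1953125) + (-390625) + (78125) + (-15625) + (3125) + (-625) + (125) + (-25) + (5) + (-1) + (0.2) + (-0.04) + (0.008) + (-0.0016) + (0.00032) + (-6.4e-05) + (1.28e-05) + (-2.56e-06) + (5.12e-07) + (-1.024e-07) + (2.048e-08)
Sum = 40690104.17
Rounded to 6 significant figures: 4.06901e+07

4.06901e+07


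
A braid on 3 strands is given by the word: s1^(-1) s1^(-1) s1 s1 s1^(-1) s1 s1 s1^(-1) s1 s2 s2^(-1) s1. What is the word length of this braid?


The word length counts the number of generators (including inverses).
Listing each generator: s1^(-1), s1^(-1), s1, s1, s1^(-1), s1, s1, s1^(-1), s1, s2, s2^(-1), s1
There are 12 generators in this braid word.

12


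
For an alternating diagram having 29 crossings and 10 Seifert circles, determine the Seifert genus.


For alternating knots, g = (c - s + 1)/2.
= (29 - 10 + 1)/2
= 20/2 = 10

10


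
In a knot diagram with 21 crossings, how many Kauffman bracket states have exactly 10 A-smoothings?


We choose which 10 of 21 crossings get A-smoothings.
C(21, 10) = 21! / (10! * 11!)
= 352716

352716


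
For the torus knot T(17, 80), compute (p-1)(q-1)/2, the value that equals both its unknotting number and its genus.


For a torus knot T(p,q), both the unknotting number and genus equal (p-1)(q-1)/2.
= (17-1)(80-1)/2
= 16*79/2
= 1264/2 = 632

632


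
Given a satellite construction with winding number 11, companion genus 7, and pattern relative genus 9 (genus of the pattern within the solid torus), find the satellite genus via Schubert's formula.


Schubert: g(satellite) = g_rel(pattern) + |winding| * g(companion),
where g_rel(pattern) is the genus of the pattern relative to the solid torus.
= 9 + 11 * 7
= 9 + 77 = 86

86


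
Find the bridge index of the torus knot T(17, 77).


The bridge number of T(p,q) is min(p,q).
min(17, 77) = 17

17


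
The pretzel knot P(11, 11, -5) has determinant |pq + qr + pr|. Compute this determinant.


Step 1: Compute pq + qr + pr.
pq = 11*11 = 121
qr = 11*(-5) = -55
pr = 11*(-5) = -55
pq + qr + pr = 121 + (-55) + (-55) = 11
Step 2: Take absolute value.
det(P(11,11,-5)) = |11| = 11

11


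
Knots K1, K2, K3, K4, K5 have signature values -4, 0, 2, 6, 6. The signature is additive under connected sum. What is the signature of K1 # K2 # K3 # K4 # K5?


The signature is additive under connected sum.
signature(K1 # K2 # K3 # K4 # K5) = (-4) + (0) + (2) + (6) + (6)
= 10

10


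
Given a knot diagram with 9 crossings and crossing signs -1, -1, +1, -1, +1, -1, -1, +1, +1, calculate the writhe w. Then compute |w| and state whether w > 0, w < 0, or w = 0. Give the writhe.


Step 1: Count positive crossings (+1).
Positive crossings: 4
Step 2: Count negative crossings (-1).
Negative crossings: 5
Step 3: Writhe = (positive) - (negative)
w = 4 - 5 = -1
Step 4: |w| = 1, and w is negative

-1


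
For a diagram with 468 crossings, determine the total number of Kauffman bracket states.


Each crossing contributes 2 choices (A-smoothing or B-smoothing).
Total states = 2^468 = 762145642166990290864647761179972242614403843424065222377723867096038022172794340849684107193235344521442121855812163792833978437326241529856

762145642166990290864647761179972242614403843424065222377723867096038022172794340849684107193235344521442121855812163792833978437326241529856


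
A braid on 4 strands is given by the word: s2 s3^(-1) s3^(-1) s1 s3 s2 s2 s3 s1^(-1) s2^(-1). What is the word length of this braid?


The word length counts the number of generators (including inverses).
Listing each generator: s2, s3^(-1), s3^(-1), s1, s3, s2, s2, s3, s1^(-1), s2^(-1)
There are 10 generators in this braid word.

10


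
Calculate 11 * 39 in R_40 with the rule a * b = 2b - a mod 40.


11 * 39 = 2*39 - 11 mod 40
= 78 - 11 mod 40
= 67 mod 40 = 27

27


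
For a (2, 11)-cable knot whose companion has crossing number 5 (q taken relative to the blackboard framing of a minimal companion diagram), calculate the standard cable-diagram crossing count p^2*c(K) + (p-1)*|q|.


Step 1: Each of the c(K) crossings of the companion diagram becomes p*p = p^2 crossings among the p parallel strands, and each of the |q| twists s_1 s_2 ... s_(p-1) adds (p-1) crossings.
  Crossings = p^2 * c(K) + (p-1)*|q|
Step 2: = 2^2 * 5 + (2-1)*11
Step 3: = 4*5 + 1*11
Step 4: = 20 + 11 = 31

31
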